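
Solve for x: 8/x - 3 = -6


Subtract -3 from both sides: 8/x = -3
Multiply both sides by x: 8 = -3 * x
Divide by -3: x = -8/3

x = -8/3


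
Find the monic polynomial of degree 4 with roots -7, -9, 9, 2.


A monic polynomial with roots -7, -9, 9, 2 is:
p(x) = (x + 7)(x + 9)(x - 9)(x - 2)
After multiplying by (x + 7): x + 7
After multiplying by (x + 9): x^2 + 16x + 63
After multiplying by (x - 9): x^3 + 7x^2 - 81x - 567
After multiplying by (x - 2): x^4 + 5x^3 - 95x^2 - 405x + 1134

x^4 + 5x^3 - 95x^2 - 405x + 1134


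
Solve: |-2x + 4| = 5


An absolute value equation |expr| = 5 gives two cases:
Case 1: -2x + 4 = 5
  -2x = 1, so x = -1/2
Case 2: -2x + 4 = -5
  -2x = -9, so x = 9/2

x = -1/2, x = 9/2


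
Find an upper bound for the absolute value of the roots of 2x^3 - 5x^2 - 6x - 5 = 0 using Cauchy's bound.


Cauchy's bound: all roots r satisfy |r| <= 1 + max(|a_i/a_n|) for i = 0,...,n-1
where a_n is the leading coefficient.

Coefficients: [2, -5, -6, -5]
Leading coefficient a_n = 2
Ratios |a_i/a_n|: 5/2, 3, 5/2
Maximum ratio: 3
Cauchy's bound: |r| <= 1 + 3 = 4

Upper bound = 4


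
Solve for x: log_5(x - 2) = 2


Convert to exponential form: x - 2 = 5^2 = 25
x = 25 + 2 = 27
Check: log_5(27 - 2) = log_5(25) = log_5(25) = 2 ✓

x = 27


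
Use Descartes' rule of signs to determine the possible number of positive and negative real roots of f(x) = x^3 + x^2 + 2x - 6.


Descartes' rule of signs:

For positive roots, count sign changes in f(x) = x^3 + x^2 + 2x - 6:
Signs of coefficients: +, +, +, -
Number of sign changes: 1
Possible positive real roots: 1

For negative roots, examine f(-x) = -x^3 + x^2 - 2x - 6:
Signs of coefficients: -, +, -, -
Number of sign changes: 2
Possible negative real roots: 2, 0

Positive roots: 1; Negative roots: 2 or 0


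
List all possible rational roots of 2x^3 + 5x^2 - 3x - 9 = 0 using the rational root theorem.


Rational root theorem: possible roots are ±p/q where:
  p divides the constant term (-9): p ∈ {1, 3, 9}
  q divides the leading coefficient (2): q ∈ {1, 2}

All possible rational roots: -9, -9/2, -3, -3/2, -1, -1/2, 1/2, 1, 3/2, 3, 9/2, 9

-9, -9/2, -3, -3/2, -1, -1/2, 1/2, 1, 3/2, 3, 9/2, 9


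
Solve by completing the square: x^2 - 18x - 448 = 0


Start: x^2 - 18x - 448 = 0
Move constant: x^2 - 18x = 448
Half of -18 is -9, squared is 81
Add 81 to both sides: x^2 - 18x + 81 = 529
(x - 9)^2 = 529
x - 9 = ±23
x = 9 + 23 = 32 or x = 9 - 23 = -14

x = -14, x = 32


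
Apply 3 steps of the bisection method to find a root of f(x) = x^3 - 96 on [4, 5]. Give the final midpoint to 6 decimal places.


f(x) = x^3 - 96
f(4) = -32 < 0
f(5) = 29 > 0

Step 1: midpoint = (4.000000 + 5.000000)/2 = 4.500000
  f(4.500000) = -4.875000
  f(mid) < 0, so root is in [4.500000, 5.000000]

Step 2: midpoint = (4.500000 + 5.000000)/2 = 4.750000
  f(4.750000) = 11.171875
  f(mid) > 0, so root is in [4.500000, 4.750000]

Step 3: midpoint = (4.500000 + 4.750000)/2 = 4.625000
  f(4.625000) = 2.931641
  f(mid) > 0, so root is in [4.500000, 4.625000]

midpoint = 4.625000


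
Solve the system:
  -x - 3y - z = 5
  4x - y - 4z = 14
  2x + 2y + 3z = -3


Using Cramer's rule. Expand each determinant along the first row.
D  = (-1)*[(-1)*3 - (-4)*2] - (-3)*[4*3 - (-4)*2] + (-1)*[4*2 - (-1)*2]
  = (-1)*(5) - (-3)*(20) + (-1)*(10) = 45
Dx = 5*[(-1)*3 - (-4)*2] - (-3)*[14*3 - (-4)*(-3)] + (-1)*[14*2 - (-1)*(-3)]
  = 5*(5) - (-3)*(30) + (-1)*(25) = 90
Dy = (-1)*[14*3 - (-4)*(-3)] - 5*[4*3 - (-4)*2] + (-1)*[4*(-3) - 14*2]
  = (-1)*(30) - 5*(20) + (-1)*(-40) = -90
Dz = (-1)*[(-1)*(-3) - 14*2] - (-3)*[4*(-3) - 14*2] + 5*[4*2 - (-1)*2]
  = (-1)*(-25) - (-3)*(-40) + 5*(10) = -45
x = Dx/D = 90/45 = 2, y = Dy/D = -90/45 = -2, z = Dz/D = -45/45 = -1
Check eq1: (-1)(2) + (-3)(-2) + (-1)(-1) = 5 = 5 ✓
Check eq2: (4)(2) + (-1)(-2) + (-4)(-1) = 14 = 14 ✓
Check eq3: (2)(2) + (2)(-2) + (3)(-1) = -3 = -3 ✓

x = 2, y = -2, z = -1


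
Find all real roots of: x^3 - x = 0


The constant term is 0, so x = 0 is a root. Factor out x:
  x(x^2 - 1) = 0
Solve the quadratic x^2 - 1 = 0: discriminant = 0^2 - 4(1)(-1) = 0 + 4 = 4.
sqrt(4) = 2, so x = (0 ± 2)/2: x = 1 or x = -1.

x = -1, x = 0, x = 1


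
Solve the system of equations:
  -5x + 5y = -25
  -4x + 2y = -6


Using Cramer's rule:
Determinant D = (-5)(2) - (-4)(5) = -10 + 20 = 10
Dx = (-25)(2) - (-6)(5) = -50 + 30 = -20
Dy = (-5)(-6) - (-4)(-25) = 30 - 100 = -70
x = Dx/D = -20/10 = -2
y = Dy/D = -70/10 = -7

x = -2, y = -7


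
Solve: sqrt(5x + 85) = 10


Square both sides: 5x + 85 = 10^2 = 100
5x = 100 - 85 = 15
x = 3
Check: sqrt(5*3 + 85) = sqrt(100) = 10 ✓

x = 3


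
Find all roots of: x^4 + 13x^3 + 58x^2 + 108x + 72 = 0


Let p(x) = x^4 + 13x^3 + 58x^2 + 108x + 72. By the rational root theorem (leading coefficient 1), any rational root is an integer divisor of 72: try ±1, ±2, ... in turn.
Test x = 1: value = 252 ≠ 0.
Test x = -1: value = 10 ≠ 0.
Test x = 2: value = 640 ≠ 0.
Test x = -2: value = 0 ✓, so (x + 2) is a factor.
Synthetic division by (x + 2): bring down 1; 1(-2) + 13 = 11; 11(-2) + 58 = 36; 36(-2) + 108 = 36; 36(-2) + 72 = 0 → quotient x^3 + 11x^2 + 36x + 36, remainder 0.
Continue with the quotient x^3 + 11x^2 + 36x + 36 (candidates must divide 36; re-test x = -2 first in case it repeats).
Test x = -2: value = 0 ✓, so (x + 2) is a factor.
Synthetic division by (x + 2): bring down 1; 1(-2) + 11 = 9; 9(-2) + 36 = 18; 18(-2) + 36 = 0 → quotient x^2 + 9x + 18, remainder 0.
Solve the quadratic x^2 + 9x + 18 = 0: discriminant = 9^2 - 4(1)(18) = 81 - 72 = 9.
sqrt(9) = 3, so x = (-9 ± 3)/2: x = -3 or x = -6.
Collecting all roots found:

x = -6, x = -3, x = -2 (multiplicity 2)


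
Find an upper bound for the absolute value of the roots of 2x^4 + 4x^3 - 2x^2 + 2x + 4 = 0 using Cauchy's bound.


Cauchy's bound: all roots r satisfy |r| <= 1 + max(|a_i/a_n|) for i = 0,...,n-1
where a_n is the leading coefficient.

Coefficients: [2, 4, -2, 2, 4]
Leading coefficient a_n = 2
Ratios |a_i/a_n|: 2, 1, 1, 2
Maximum ratio: 2
Cauchy's bound: |r| <= 1 + 2 = 3

Upper bound = 3


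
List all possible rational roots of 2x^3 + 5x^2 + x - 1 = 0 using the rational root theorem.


Rational root theorem: possible roots are ±p/q where:
  p divides the constant term (-1): p ∈ {1}
  q divides the leading coefficient (2): q ∈ {1, 2}

All possible rational roots: -1, -1/2, 1/2, 1

-1, -1/2, 1/2, 1


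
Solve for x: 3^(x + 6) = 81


Express both sides with the same base.
81 = 3^4
Since the bases match, equate exponents: x + 6 = 4
So x = 4 - (6) = -2

x = -2


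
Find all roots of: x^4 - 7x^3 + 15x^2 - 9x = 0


The constant term is 0, so x = 0 is a root. Factor out x:
  x^3 - 7x^2 + 15x - 9 = 0
Let p(x) = x^3 - 7x^2 + 15x - 9. By the rational root theorem (leading coefficient 1), any rational root is an integer divisor of 9: try ±1, ±2, ... in turn.
Test x = 1: value = 0 ✓, so (x - 1) is a factor.
Synthetic division by (x - 1): bring down 1; 1(1) - 7 = -6; (-6)(1) + 15 = 9; 9(1) - 9 = 0 → quotient x^2 - 6x + 9, remainder 0.
Solve the quadratic x^2 - 6x + 9 = 0: discriminant = (-6)^2 - 4(1)(9) = 36 - 36 = 0.
Discriminant = 0, so a double root: x = 6/2 = 3.
Collecting all roots found:

x = 0, x = 1, x = 3 (multiplicity 2)


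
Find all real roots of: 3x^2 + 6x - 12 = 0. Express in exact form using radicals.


Using the quadratic formula: x = (-b ± sqrt(b^2 - 4ac)) / (2a)
Here a = 3, b = 6, c = -12
Discriminant = b^2 - 4ac = 6^2 - 4(3)(-12) = 36 + 144 = 180
Since discriminant = 180 > 0, there are two real roots.
x = (-6 ± 6*sqrt(5)) / 6
Simplifying: x = -1 ± sqrt(5)
Numerically: x ≈ 1.2361 or x ≈ -3.2361

x = -1 + sqrt(5) or x = -1 - sqrt(5)


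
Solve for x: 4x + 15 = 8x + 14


Starting with: 4x + 15 = 8x + 14
Move all x terms to left: (4 - 8)x = 14 - 15
Simplify: -4x = -1
Divide both sides by -4: x = 1/4

x = 1/4


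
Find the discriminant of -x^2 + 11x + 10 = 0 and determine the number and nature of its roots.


For ax^2 + bx + c = 0, discriminant D = b^2 - 4ac
Here a = -1, b = 11, c = 10
D = (11)^2 - 4(-1)(10) = 121 + 40 = 161

D = 161 > 0 but not a perfect square
The equation has 2 distinct real irrational roots.

Discriminant = 161, 2 distinct real irrational roots


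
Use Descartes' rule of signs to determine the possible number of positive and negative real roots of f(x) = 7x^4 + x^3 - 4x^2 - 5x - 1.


Descartes' rule of signs:

For positive roots, count sign changes in f(x) = 7x^4 + x^3 - 4x^2 - 5x - 1:
Signs of coefficients: +, +, -, -, -
Number of sign changes: 1
Possible positive real roots: 1

For negative roots, examine f(-x) = 7x^4 - x^3 - 4x^2 + 5x - 1:
Signs of coefficients: +, -, -, +, -
Number of sign changes: 3
Possible negative real roots: 3, 1

Positive roots: 1; Negative roots: 3 or 1


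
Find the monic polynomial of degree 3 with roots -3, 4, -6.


A monic polynomial with roots -3, 4, -6 is:
p(x) = (x + 3)(x - 4)(x + 6)
After multiplying by (x + 3): x + 3
After multiplying by (x - 4): x^2 - x - 12
After multiplying by (x + 6): x^3 + 5x^2 - 18x - 72

x^3 + 5x^2 - 18x - 72


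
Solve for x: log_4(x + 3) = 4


Convert to exponential form: x + 3 = 4^4 = 256
x = 256 - 3 = 253
Check: log_4(253 + 3) = log_4(256) = log_4(256) = 4 ✓

x = 253


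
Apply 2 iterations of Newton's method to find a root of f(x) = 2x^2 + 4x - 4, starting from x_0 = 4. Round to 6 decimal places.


Newton's method: x_(n+1) = x_n - f(x_n)/f'(x_n)
f(x) = 2x^2 + 4x - 4
f'(x) = 4x + 4

Iteration 1:
  f(4.000000) = 44.000000
  f'(4.000000) = 20.000000
  x_1 = 4.000000 - (44.000000)/(20.000000) = 1.800000

Iteration 2:
  f(1.800000) = 9.680000
  f'(1.800000) = 11.200000
  x_2 = 1.800000 - (9.680000)/(11.200000) = 0.935714

x_2 = 0.935714


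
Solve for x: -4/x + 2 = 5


Subtract 2 from both sides: -4/x = 3
Multiply both sides by x: -4 = 3 * x
Divide by 3: x = -4/3

x = -4/3


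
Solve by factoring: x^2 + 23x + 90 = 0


We need two numbers that multiply to 90 and add to 23.
Those numbers are 5 and 18 (since 5 * 18 = 90 and 5 + 18 = 23).
So x^2 + 23x + 90 = (x + 5)(x + 18) = 0
Setting each factor to zero: x = -5 or x = -18

x = -18, x = -5


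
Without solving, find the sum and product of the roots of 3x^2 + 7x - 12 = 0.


By Vieta's formulas for ax^2 + bx + c = 0:
  Sum of roots = -b/a
  Product of roots = c/a

Here a = 3, b = 7, c = -12
Sum = -(7)/3 = -7/3
Product = -12/3 = -4

Sum = -7/3, Product = -4


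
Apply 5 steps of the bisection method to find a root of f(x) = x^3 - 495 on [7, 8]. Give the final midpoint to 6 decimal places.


f(x) = x^3 - 495
f(7) = -152 < 0
f(8) = 17 > 0

Step 1: midpoint = (7.000000 + 8.000000)/2 = 7.500000
  f(7.500000) = -73.125000
  f(mid) < 0, so root is in [7.500000, 8.000000]

Step 2: midpoint = (7.500000 + 8.000000)/2 = 7.750000
  f(7.750000) = -29.515625
  f(mid) < 0, so root is in [7.750000, 8.000000]

Step 3: midpoint = (7.750000 + 8.000000)/2 = 7.875000
  f(7.875000) = -6.626953
  f(mid) < 0, so root is in [7.875000, 8.000000]

Step 4: midpoint = (7.875000 + 8.000000)/2 = 7.937500
  f(7.937500) = 5.093506
  f(mid) > 0, so root is in [7.875000, 7.937500]

Step 5: midpoint = (7.875000 + 7.937500)/2 = 7.906250
  f(7.906250) = -0.789886
  f(mid) < 0, so root is in [7.906250, 7.937500]

midpoint = 7.906250


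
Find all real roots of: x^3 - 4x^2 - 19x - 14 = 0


Let p(x) = x^3 - 4x^2 - 19x - 14. By the rational root theorem (leading coefficient 1), any rational root is an integer divisor of 14: try ±1, ±2, ... in turn.
Test x = 1: value = -36 ≠ 0.
Test x = -1: value = 0 ✓, so (x + 1) is a factor.
Synthetic division by (x + 1): bring down 1; 1(-1) - 4 = -5; (-5)(-1) - 19 = -14; (-14)(-1) - 14 = 0 → quotient x^2 - 5x - 14, remainder 0.
Solve the quadratic x^2 - 5x - 14 = 0: discriminant = (-5)^2 - 4(1)(-14) = 25 + 56 = 81.
sqrt(81) = 9, so x = (5 ± 9)/2: x = 7 or x = -2.

x = -2, x = -1, x = 7


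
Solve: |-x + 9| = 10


An absolute value equation |expr| = 10 gives two cases:
Case 1: -x + 9 = 10
  -x = 1, so x = -1
Case 2: -x + 9 = -10
  -x = -19, so x = 19

x = -1, x = 19


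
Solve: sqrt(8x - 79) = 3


Square both sides: 8x - 79 = 3^2 = 9
8x = 9 + 79 = 88
x = 11
Check: sqrt(8*11 - 79) = sqrt(9) = 3 ✓

x = 11


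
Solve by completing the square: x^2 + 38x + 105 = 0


Start: x^2 + 38x + 105 = 0
Move constant: x^2 + 38x = -105
Half of 38 is 19, squared is 361
Add 361 to both sides: x^2 + 38x + 361 = 256
(x + 19)^2 = 256
x + 19 = ±16
x = -19 + 16 = -3 or x = -19 - 16 = -35

x = -35, x = -3


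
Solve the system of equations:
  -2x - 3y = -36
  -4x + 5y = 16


Using Cramer's rule:
Determinant D = (-2)(5) - (-4)(-3) = -10 - 12 = -22
Dx = (-36)(5) - (16)(-3) = -180 + 48 = -132
Dy = (-2)(16) - (-4)(-36) = -32 - 144 = -176
x = Dx/D = -132/-22 = 6
y = Dy/D = -176/-22 = 8

x = 6, y = 8


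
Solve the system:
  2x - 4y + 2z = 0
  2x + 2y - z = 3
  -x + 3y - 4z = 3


Using Cramer's rule. Expand each determinant along the first row.
D  = 2*[2*(-4) - (-1)*3] - (-4)*[2*(-4) - (-1)*(-1)] + 2*[2*3 - 2*(-1)]
  = 2*(-5) - (-4)*(-9) + 2*(8) = -30
Dx = 0*[2*(-4) - (-1)*3] - (-4)*[3*(-4) - (-1)*3] + 2*[3*3 - 2*3]
  = 0*(-5) - (-4)*(-9) + 2*(3) = -30
Dy = 2*[3*(-4) - (-1)*3] - 0*[2*(-4) - (-1)*(-1)] + 2*[2*3 - 3*(-1)]
  = 2*(-9) - 0*(-9) + 2*(9) = 0
Dz = 2*[2*3 - 3*3] - (-4)*[2*3 - 3*(-1)] + 0*[2*3 - 2*(-1)]
  = 2*(-3) - (-4)*(9) + 0*(8) = 30
x = Dx/D = -30/-30 = 1, y = Dy/D = 0/-30 = 0, z = Dz/D = 30/-30 = -1
Check eq1: (2)(1) + (-4)(0) + (2)(-1) = 0 = 0 ✓
Check eq2: (2)(1) + (2)(0) + (-1)(-1) = 3 = 3 ✓
Check eq3: (-1)(1) + (3)(0) + (-4)(-1) = 3 = 3 ✓

x = 1, y = 0, z = -1


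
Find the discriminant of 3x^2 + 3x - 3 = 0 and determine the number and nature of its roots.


For ax^2 + bx + c = 0, discriminant D = b^2 - 4ac
Here a = 3, b = 3, c = -3
D = (3)^2 - 4(3)(-3) = 9 + 36 = 45

D = 45 > 0 but not a perfect square
The equation has 2 distinct real irrational roots.

Discriminant = 45, 2 distinct real irrational roots


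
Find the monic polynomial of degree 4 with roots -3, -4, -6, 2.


A monic polynomial with roots -3, -4, -6, 2 is:
p(x) = (x + 3)(x + 4)(x + 6)(x - 2)
After multiplying by (x + 3): x + 3
After multiplying by (x + 4): x^2 + 7x + 12
After multiplying by (x + 6): x^3 + 13x^2 + 54x + 72
After multiplying by (x - 2): x^4 + 11x^3 + 28x^2 - 36x - 144

x^4 + 11x^3 + 28x^2 - 36x - 144


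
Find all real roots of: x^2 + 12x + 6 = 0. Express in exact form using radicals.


Using the quadratic formula: x = (-b ± sqrt(b^2 - 4ac)) / (2a)
Here a = 1, b = 12, c = 6
Discriminant = b^2 - 4ac = 12^2 - 4(1)(6) = 144 - 24 = 120
Since discriminant = 120 > 0, there are two real roots.
x = (-12 ± 2*sqrt(30)) / 2
Simplifying: x = -6 ± sqrt(30)
Numerically: x ≈ -0.5228 or x ≈ -11.4772

x = -6 + sqrt(30) or x = -6 - sqrt(30)


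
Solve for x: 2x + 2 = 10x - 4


Starting with: 2x + 2 = 10x - 4
Move all x terms to left: (2 - 10)x = -4 - 2
Simplify: -8x = -6
Divide both sides by -8: x = 3/4

x = 3/4


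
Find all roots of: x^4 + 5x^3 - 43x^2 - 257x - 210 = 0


Let p(x) = x^4 + 5x^3 - 43x^2 - 257x - 210. By the rational root theorem (leading coefficient 1), any rational root is an integer divisor of 210: try ±1, ±2, ... in turn.
Test x = 1: value = -504 ≠ 0.
Test x = -1: value = 0 ✓, so (x + 1) is a factor.
Synthetic division by (x + 1): bring down 1; 1(-1) + 5 = 4; 4(-1) - 43 = -47; (-47)(-1) - 257 = -210; (-210)(-1) - 210 = 0 → quotient x^3 + 4x^2 - 47x - 210, remainder 0.
Continue with the quotient x^3 + 4x^2 - 47x - 210 (candidates must divide 210; re-test x = -1 first in case it repeats).
Test x = -1: value = -160 ≠ 0.
Test x = 2: value = -280 ≠ 0.
Test x = -2: value = -108 ≠ 0.
Test x = 3: value = -288 ≠ 0.
Test x = -3: value = -60 ≠ 0.
Test x = 5: value = -220 ≠ 0.
Test x = -5: value = 0 ✓, so (x + 5) is a factor.
Synthetic division by (x + 5): bring down 1; 1(-5) + 4 = -1; (-1)(-5) - 47 = -42; (-42)(-5) - 210 = 0 → quotient x^2 - x - 42, remainder 0.
Solve the quadratic x^2 - x - 42 = 0: discriminant = (-1)^2 - 4(1)(-42) = 1 + 168 = 169.
sqrt(169) = 13, so x = (1 ± 13)/2: x = 7 or x = -6.
Collecting all roots found:

x = -6, x = -5, x = -1, x = 7


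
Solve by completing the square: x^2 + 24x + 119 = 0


Start: x^2 + 24x + 119 = 0
Move constant: x^2 + 24x = -119
Half of 24 is 12, squared is 144
Add 144 to both sides: x^2 + 24x + 144 = 25
(x + 12)^2 = 25
x + 12 = ±5
x = -12 + 5 = -7 or x = -12 - 5 = -17

x = -17, x = -7


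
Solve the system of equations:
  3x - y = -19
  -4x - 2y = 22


Using Cramer's rule:
Determinant D = (3)(-2) - (-4)(-1) = -6 - 4 = -10
Dx = (-19)(-2) - (22)(-1) = 38 + 22 = 60
Dy = (3)(22) - (-4)(-19) = 66 - 76 = -10
x = Dx/D = 60/-10 = -6
y = Dy/D = -10/-10 = 1

x = -6, y = 1


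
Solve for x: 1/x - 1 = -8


Subtract -1 from both sides: 1/x = -7
Multiply both sides by x: 1 = -7 * x
Divide by -7: x = -1/7

x = -1/7


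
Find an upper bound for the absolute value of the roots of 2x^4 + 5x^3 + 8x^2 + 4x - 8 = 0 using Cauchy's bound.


Cauchy's bound: all roots r satisfy |r| <= 1 + max(|a_i/a_n|) for i = 0,...,n-1
where a_n is the leading coefficient.

Coefficients: [2, 5, 8, 4, -8]
Leading coefficient a_n = 2
Ratios |a_i/a_n|: 5/2, 4, 2, 4
Maximum ratio: 4
Cauchy's bound: |r| <= 1 + 4 = 5

Upper bound = 5


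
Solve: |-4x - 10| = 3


An absolute value equation |expr| = 3 gives two cases:
Case 1: -4x - 10 = 3
  -4x = 13, so x = -13/4
Case 2: -4x - 10 = -3
  -4x = 7, so x = -7/4

x = -13/4, x = -7/4


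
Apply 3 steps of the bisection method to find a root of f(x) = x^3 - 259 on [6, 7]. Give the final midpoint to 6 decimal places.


f(x) = x^3 - 259
f(6) = -43 < 0
f(7) = 84 > 0

Step 1: midpoint = (6.000000 + 7.000000)/2 = 6.500000
  f(6.500000) = 15.625000
  f(mid) > 0, so root is in [6.000000, 6.500000]

Step 2: midpoint = (6.000000 + 6.500000)/2 = 6.250000
  f(6.250000) = -14.859375
  f(mid) < 0, so root is in [6.250000, 6.500000]

Step 3: midpoint = (6.250000 + 6.500000)/2 = 6.375000
  f(6.375000) = 0.083984
  f(mid) > 0, so root is in [6.250000, 6.375000]

midpoint = 6.375000


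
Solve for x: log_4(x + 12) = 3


Convert to exponential form: x + 12 = 4^3 = 64
x = 64 - 12 = 52
Check: log_4(52 + 12) = log_4(64) = log_4(64) = 3 ✓

x = 52


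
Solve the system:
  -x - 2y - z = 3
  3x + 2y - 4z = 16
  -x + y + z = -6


Using Cramer's rule. Expand each determinant along the first row.
D  = (-1)*[2*1 - (-4)*1] - (-2)*[3*1 - (-4)*(-1)] + (-1)*[3*1 - 2*(-1)]
  = (-1)*(6) - (-2)*(-1) + (-1)*(5) = -13
Dx = 3*[2*1 - (-4)*1] - (-2)*[16*1 - (-4)*(-6)] + (-1)*[16*1 - 2*(-6)]
  = 3*(6) - (-2)*(-8) + (-1)*(28) = -26
Dy = (-1)*[16*1 - (-4)*(-6)] - 3*[3*1 - (-4)*(-1)] + (-1)*[3*(-6) - 16*(-1)]
  = (-1)*(-8) - 3*(-1) + (-1)*(-2) = 13
Dz = (-1)*[2*(-6) - 16*1] - (-2)*[3*(-6) - 16*(-1)] + 3*[3*1 - 2*(-1)]
  = (-1)*(-28) - (-2)*(-2) + 3*(5) = 39
x = Dx/D = -26/-13 = 2, y = Dy/D = 13/-13 = -1, z = Dz/D = 39/-13 = -3
Check eq1: (-1)(2) + (-2)(-1) + (-1)(-3) = 3 = 3 ✓
Check eq2: (3)(2) + (2)(-1) + (-4)(-3) = 16 = 16 ✓
Check eq3: (-1)(2) + (1)(-1) + (1)(-3) = -6 = -6 ✓

x = 2, y = -1, z = -3


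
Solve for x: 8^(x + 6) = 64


Express both sides with the same base.
64 = 8^2
Since the bases match, equate exponents: x + 6 = 2
So x = 2 - (6) = -4

x = -4


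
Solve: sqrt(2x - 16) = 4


Square both sides: 2x - 16 = 4^2 = 16
2x = 16 + 16 = 32
x = 16
Check: sqrt(2*16 - 16) = sqrt(16) = 4 ✓

x = 16


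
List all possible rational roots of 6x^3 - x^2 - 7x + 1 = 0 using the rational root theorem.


Rational root theorem: possible roots are ±p/q where:
  p divides the constant term (1): p ∈ {1}
  q divides the leading coefficient (6): q ∈ {1, 2, 3, 6}

All possible rational roots: -1, -1/2, -1/3, -1/6, 1/6, 1/3, 1/2, 1

-1, -1/2, -1/3, -1/6, 1/6, 1/3, 1/2, 1


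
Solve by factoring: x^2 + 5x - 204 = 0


We need two numbers that multiply to -204 and add to 5.
Those numbers are 17 and -12 (since 17 * (-12) = -204 and 17 + (-12) = 5).
So x^2 + 5x - 204 = (x + 17)(x - 12) = 0
Setting each factor to zero: x = -17 or x = 12

x = -17, x = 12


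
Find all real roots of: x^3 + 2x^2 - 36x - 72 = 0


Let p(x) = x^3 + 2x^2 - 36x - 72. By the rational root theorem (leading coefficient 1), any rational root is an integer divisor of 72: try ±1, ±2, ... in turn.
Test x = 1: value = -105 ≠ 0.
Test x = -1: value = -35 ≠ 0.
Test x = 2: value = -128 ≠ 0.
Test x = -2: value = 0 ✓, so (x + 2) is a factor.
Synthetic division by (x + 2): bring down 1; 1(-2) + 2 = 0; 0(-2) - 36 = -36; (-36)(-2) - 72 = 0 → quotient x^2 - 36, remainder 0.
Solve the quadratic x^2 - 36 = 0: discriminant = 0^2 - 4(1)(-36) = 0 + 144 = 144.
sqrt(144) = 12, so x = (0 ± 12)/2: x = 6 or x = -6.

x = -6, x = -2, x = 6


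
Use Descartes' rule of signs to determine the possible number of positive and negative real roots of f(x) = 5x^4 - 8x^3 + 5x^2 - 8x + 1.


Descartes' rule of signs:

For positive roots, count sign changes in f(x) = 5x^4 - 8x^3 + 5x^2 - 8x + 1:
Signs of coefficients: +, -, +, -, +
Number of sign changes: 4
Possible positive real roots: 4, 2, 0

For negative roots, examine f(-x) = 5x^4 + 8x^3 + 5x^2 + 8x + 1:
Signs of coefficients: +, +, +, +, +
Number of sign changes: 0
Possible negative real roots: 0

Positive roots: 4 or 2 or 0; Negative roots: 0


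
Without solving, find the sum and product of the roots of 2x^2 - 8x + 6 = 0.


By Vieta's formulas for ax^2 + bx + c = 0:
  Sum of roots = -b/a
  Product of roots = c/a

Here a = 2, b = -8, c = 6
Sum = -(-8)/2 = 4
Product = 6/2 = 3

Sum = 4, Product = 3


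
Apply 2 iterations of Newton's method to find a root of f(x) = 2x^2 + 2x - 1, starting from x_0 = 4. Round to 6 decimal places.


Newton's method: x_(n+1) = x_n - f(x_n)/f'(x_n)
f(x) = 2x^2 + 2x - 1
f'(x) = 4x + 2

Iteration 1:
  f(4.000000) = 39.000000
  f'(4.000000) = 18.000000
  x_1 = 4.000000 - (39.000000)/(18.000000) = 1.833333

Iteration 2:
  f(1.833333) = 9.388889
  f'(1.833333) = 9.333333
  x_2 = 1.833333 - (9.388889)/(9.333333) = 0.827381

x_2 = 0.827381


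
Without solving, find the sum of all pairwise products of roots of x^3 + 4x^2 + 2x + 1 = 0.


By Vieta's formulas for x^3 + bx^2 + cx + d = 0:
  r1 + r2 + r3 = -b/a = -4
  r1*r2 + r1*r3 + r2*r3 = c/a = 2
  r1*r2*r3 = -d/a = -1


Sum of pairwise products = 2


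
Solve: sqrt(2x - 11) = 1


Square both sides: 2x - 11 = 1^2 = 1
2x = 1 + 11 = 12
x = 6
Check: sqrt(2*6 - 11) = sqrt(1) = 1 ✓

x = 6


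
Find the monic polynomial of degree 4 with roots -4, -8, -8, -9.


A monic polynomial with roots -4, -8, -8, -9 is:
p(x) = (x + 4)(x + 8)(x + 8)(x + 9)
After multiplying by (x + 4): x + 4
After multiplying by (x + 8): x^2 + 12x + 32
After multiplying by (x + 8): x^3 + 20x^2 + 128x + 256
After multiplying by (x + 9): x^4 + 29x^3 + 308x^2 + 1408x + 2304

x^4 + 29x^3 + 308x^2 + 1408x + 2304


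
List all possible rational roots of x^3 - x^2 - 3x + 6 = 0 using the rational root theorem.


Rational root theorem: possible roots are ±p/q where:
  p divides the constant term (6): p ∈ {1, 2, 3, 6}
  q divides the leading coefficient (1): q ∈ {1}

All possible rational roots: -6, -3, -2, -1, 1, 2, 3, 6

-6, -3, -2, -1, 1, 2, 3, 6


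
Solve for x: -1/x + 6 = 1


Subtract 6 from both sides: -1/x = -5
Multiply both sides by x: -1 = -5 * x
Divide by -5: x = 1/5

x = 1/5


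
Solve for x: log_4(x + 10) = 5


Convert to exponential form: x + 10 = 4^5 = 1024
x = 1024 - 10 = 1014
Check: log_4(1014 + 10) = log_4(1024) = log_4(1024) = 5 ✓

x = 1014


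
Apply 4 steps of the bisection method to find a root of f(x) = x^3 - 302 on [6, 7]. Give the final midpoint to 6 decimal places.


f(x) = x^3 - 302
f(6) = -86 < 0
f(7) = 41 > 0

Step 1: midpoint = (6.000000 + 7.000000)/2 = 6.500000
  f(6.500000) = -27.375000
  f(mid) < 0, so root is in [6.500000, 7.000000]

Step 2: midpoint = (6.500000 + 7.000000)/2 = 6.750000
  f(6.750000) = 5.546875
  f(mid) > 0, so root is in [6.500000, 6.750000]

Step 3: midpoint = (6.500000 + 6.750000)/2 = 6.625000
  f(6.625000) = -11.224609
  f(mid) < 0, so root is in [6.625000, 6.750000]

Step 4: midpoint = (6.625000 + 6.750000)/2 = 6.687500
  f(6.687500) = -2.917236
  f(mid) < 0, so root is in [6.687500, 6.750000]

midpoint = 6.687500


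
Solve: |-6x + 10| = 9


An absolute value equation |expr| = 9 gives two cases:
Case 1: -6x + 10 = 9
  -6x = -1, so x = 1/6
Case 2: -6x + 10 = -9
  -6x = -19, so x = 19/6

x = 1/6, x = 19/6


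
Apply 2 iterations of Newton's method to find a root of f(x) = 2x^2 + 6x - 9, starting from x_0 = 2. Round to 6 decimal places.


Newton's method: x_(n+1) = x_n - f(x_n)/f'(x_n)
f(x) = 2x^2 + 6x - 9
f'(x) = 4x + 6

Iteration 1:
  f(2.000000) = 11.000000
  f'(2.000000) = 14.000000
  x_1 = 2.000000 - (11.000000)/(14.000000) = 1.214286

Iteration 2:
  f(1.214286) = 1.234694
  f'(1.214286) = 10.857143
  x_2 = 1.214286 - (1.234694)/(10.857143) = 1.100564

x_2 = 1.100564


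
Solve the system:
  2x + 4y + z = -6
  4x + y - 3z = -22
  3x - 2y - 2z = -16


Using Cramer's rule. Expand each determinant along the first row.
D  = 2*[1*(-2) - (-3)*(-2)] - 4*[4*(-2) - (-3)*3] + 1*[4*(-2) - 1*3]
  = 2*(-8) - 4*(1) + 1*(-11) = -31
Dx = (-6)*[1*(-2) - (-3)*(-2)] - 4*[(-22)*(-2) - (-3)*(-16)] + 1*[(-22)*(-2) - 1*(-16)]
  = (-6)*(-8) - 4*(-4) + 1*(60) = 124
Dy = 2*[(-22)*(-2) - (-3)*(-16)] - (-6)*[4*(-2) - (-3)*3] + 1*[4*(-16) - (-22)*3]
  = 2*(-4) - (-6)*(1) + 1*(2) = 0
Dz = 2*[1*(-16) - (-22)*(-2)] - 4*[4*(-16) - (-22)*3] + (-6)*[4*(-2) - 1*3]
  = 2*(-60) - 4*(2) + (-6)*(-11) = -62
x = Dx/D = 124/-31 = -4, y = Dy/D = 0/-31 = 0, z = Dz/D = -62/-31 = 2
Check eq1: (2)(-4) + (4)(0) + (1)(2) = -6 = -6 ✓
Check eq2: (4)(-4) + (1)(0) + (-3)(2) = -22 = -22 ✓
Check eq3: (3)(-4) + (-2)(0) + (-2)(2) = -16 = -16 ✓

x = -4, y = 0, z = 2


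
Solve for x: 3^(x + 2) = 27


Express both sides with the same base.
27 = 3^3
Since the bases match, equate exponents: x + 2 = 3
So x = 3 - (2) = 1

x = 1


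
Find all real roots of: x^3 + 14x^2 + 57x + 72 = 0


Let p(x) = x^3 + 14x^2 + 57x + 72. By the rational root theorem (leading coefficient 1), any rational root is an integer divisor of 72: try ±1, ±2, ... in turn.
Test x = 1: value = 144 ≠ 0.
Test x = -1: value = 28 ≠ 0.
Test x = 2: value = 250 ≠ 0.
Test x = -2: value = 6 ≠ 0.
Test x = 3: value = 396 ≠ 0.
Test x = -3: value = 0 ✓, so (x + 3) is a factor.
Synthetic division by (x + 3): bring down 1; 1(-3) + 14 = 11; 11(-3) + 57 = 24; 24(-3) + 72 = 0 → quotient x^2 + 11x + 24, remainder 0.
Solve the quadratic x^2 + 11x + 24 = 0: discriminant = 11^2 - 4(1)(24) = 121 - 96 = 25.
sqrt(25) = 5, so x = (-11 ± 5)/2: x = -3 or x = -8.

x = -8, x = -3 (multiplicity 2)


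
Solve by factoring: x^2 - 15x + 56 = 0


We need two numbers that multiply to 56 and add to -15.
Those numbers are -7 and -8 (since (-7) * (-8) = 56 and (-7) + (-8) = -15).
So x^2 - 15x + 56 = (x - 7)(x - 8) = 0
Setting each factor to zero: x = 7 or x = 8

x = 7, x = 8


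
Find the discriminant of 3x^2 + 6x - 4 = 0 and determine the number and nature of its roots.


For ax^2 + bx + c = 0, discriminant D = b^2 - 4ac
Here a = 3, b = 6, c = -4
D = (6)^2 - 4(3)(-4) = 36 + 48 = 84

D = 84 > 0 but not a perfect square
The equation has 2 distinct real irrational roots.

Discriminant = 84, 2 distinct real irrational roots


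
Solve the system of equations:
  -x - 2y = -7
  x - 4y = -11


Using Cramer's rule:
Determinant D = (-1)(-4) - (1)(-2) = 4 + 2 = 6
Dx = (-7)(-4) - (-11)(-2) = 28 - 22 = 6
Dy = (-1)(-11) - (1)(-7) = 11 + 7 = 18
x = Dx/D = 6/6 = 1
y = Dy/D = 18/6 = 3

x = 1, y = 3


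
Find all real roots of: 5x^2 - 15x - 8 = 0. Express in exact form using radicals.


Using the quadratic formula: x = (-b ± sqrt(b^2 - 4ac)) / (2a)
Here a = 5, b = -15, c = -8
Discriminant = b^2 - 4ac = (-15)^2 - 4(5)(-8) = 225 + 160 = 385
Since discriminant = 385 > 0, there are two real roots.
x = (15 ± sqrt(385)) / 10
Numerically: x ≈ 3.4621 or x ≈ -0.4621

x = (15 + sqrt(385)) / 10 or x = (15 - sqrt(385)) / 10


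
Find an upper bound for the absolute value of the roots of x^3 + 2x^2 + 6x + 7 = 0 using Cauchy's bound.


Cauchy's bound: all roots r satisfy |r| <= 1 + max(|a_i/a_n|) for i = 0,...,n-1
where a_n is the leading coefficient.

Coefficients: [1, 2, 6, 7]
Leading coefficient a_n = 1
Ratios |a_i/a_n|: 2, 6, 7
Maximum ratio: 7
Cauchy's bound: |r| <= 1 + 7 = 8

Upper bound = 8


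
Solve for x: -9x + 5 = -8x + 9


Starting with: -9x + 5 = -8x + 9
Move all x terms to left: (-9 + 8)x = 9 - 5
Simplify: -x = 4
Divide both sides by -1: x = -4

x = -4


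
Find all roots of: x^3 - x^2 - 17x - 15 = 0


Let p(x) = x^3 - x^2 - 17x - 15. By the rational root theorem (leading coefficient 1), any rational root is an integer divisor of 15: try ±1, ±2, ... in turn.
Test x = 1: value = -32 ≠ 0.
Test x = -1: value = 0 ✓, so (x + 1) is a factor.
Synthetic division by (x + 1): bring down 1; 1(-1) - 1 = -2; (-2)(-1) - 17 = -15; (-15)(-1) - 15 = 0 → quotient x^2 - 2x - 15, remainder 0.
Solve the quadratic x^2 - 2x - 15 = 0: discriminant = (-2)^2 - 4(1)(-15) = 4 + 60 = 64.
sqrt(64) = 8, so x = (2 ± 8)/2: x = 5 or x = -3.
Collecting all roots found:

x = -3, x = -1, x = 5


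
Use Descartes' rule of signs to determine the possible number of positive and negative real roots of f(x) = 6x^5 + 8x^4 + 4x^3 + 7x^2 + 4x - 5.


Descartes' rule of signs:

For positive roots, count sign changes in f(x) = 6x^5 + 8x^4 + 4x^3 + 7x^2 + 4x - 5:
Signs of coefficients: +, +, +, +, +, -
Number of sign changes: 1
Possible positive real roots: 1

For negative roots, examine f(-x) = -6x^5 + 8x^4 - 4x^3 + 7x^2 - 4x - 5:
Signs of coefficients: -, +, -, +, -, -
Number of sign changes: 4
Possible negative real roots: 4, 2, 0

Positive roots: 1; Negative roots: 4 or 2 or 0


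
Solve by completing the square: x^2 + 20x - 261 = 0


Start: x^2 + 20x - 261 = 0
Move constant: x^2 + 20x = 261
Half of 20 is 10, squared is 100
Add 100 to both sides: x^2 + 20x + 100 = 361
(x + 10)^2 = 361
x + 10 = ±19
x = -10 + 19 = 9 or x = -10 - 19 = -29

x = -29, x = 9


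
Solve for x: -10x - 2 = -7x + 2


Starting with: -10x - 2 = -7x + 2
Move all x terms to left: (-10 + 7)x = 2 + 2
Simplify: -3x = 4
Divide both sides by -3: x = -4/3

x = -4/3


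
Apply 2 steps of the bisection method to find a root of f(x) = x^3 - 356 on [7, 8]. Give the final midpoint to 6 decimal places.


f(x) = x^3 - 356
f(7) = -13 < 0
f(8) = 156 > 0

Step 1: midpoint = (7.000000 + 8.000000)/2 = 7.500000
  f(7.500000) = 65.875000
  f(mid) > 0, so root is in [7.000000, 7.500000]

Step 2: midpoint = (7.000000 + 7.500000)/2 = 7.250000
  f(7.250000) = 25.078125
  f(mid) > 0, so root is in [7.000000, 7.250000]

midpoint = 7.250000


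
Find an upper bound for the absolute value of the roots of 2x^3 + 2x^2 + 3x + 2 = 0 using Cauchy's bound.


Cauchy's bound: all roots r satisfy |r| <= 1 + max(|a_i/a_n|) for i = 0,...,n-1
where a_n is the leading coefficient.

Coefficients: [2, 2, 3, 2]
Leading coefficient a_n = 2
Ratios |a_i/a_n|: 1, 3/2, 1
Maximum ratio: 3/2
Cauchy's bound: |r| <= 1 + 3/2 = 5/2

Upper bound = 5/2


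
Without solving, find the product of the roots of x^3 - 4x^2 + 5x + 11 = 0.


By Vieta's formulas for x^3 + bx^2 + cx + d = 0:
  r1 + r2 + r3 = -b/a = 4
  r1*r2 + r1*r3 + r2*r3 = c/a = 5
  r1*r2*r3 = -d/a = -11


Product = -11


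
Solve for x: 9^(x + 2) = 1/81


Express both sides with the same base.
1/81 = 9^(-2)
Since the bases match, equate exponents: x + 2 = -2
So x = -2 - (2) = -4

x = -4


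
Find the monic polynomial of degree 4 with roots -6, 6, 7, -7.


A monic polynomial with roots -6, 6, 7, -7 is:
p(x) = (x + 6)(x - 6)(x - 7)(x + 7)
After multiplying by (x + 6): x + 6
After multiplying by (x - 6): x^2 - 36
After multiplying by (x - 7): x^3 - 7x^2 - 36x + 252
After multiplying by (x + 7): x^4 - 85x^2 + 1764

x^4 - 85x^2 + 1764


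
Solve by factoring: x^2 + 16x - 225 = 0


We need two numbers that multiply to -225 and add to 16.
Those numbers are 25 and -9 (since 25 * (-9) = -225 and 25 + (-9) = 16).
So x^2 + 16x - 225 = (x + 25)(x - 9) = 0
Setting each factor to zero: x = -25 or x = 9

x = -25, x = 9


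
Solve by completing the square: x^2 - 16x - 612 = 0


Start: x^2 - 16x - 612 = 0
Move constant: x^2 - 16x = 612
Half of -16 is -8, squared is 64
Add 64 to both sides: x^2 - 16x + 64 = 676
(x - 8)^2 = 676
x - 8 = ±26
x = 8 + 26 = 34 or x = 8 - 26 = -18

x = -18, x = 34


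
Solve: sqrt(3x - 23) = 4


Square both sides: 3x - 23 = 4^2 = 16
3x = 16 + 23 = 39
x = 13
Check: sqrt(3*13 - 23) = sqrt(16) = 4 ✓

x = 13


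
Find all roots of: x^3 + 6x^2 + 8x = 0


The constant term is 0, so x = 0 is a root. Factor out x:
  x^2 + 6x + 8 = 0
Solve the quadratic x^2 + 6x + 8 = 0: discriminant = 6^2 - 4(1)(8) = 36 - 32 = 4.
sqrt(4) = 2, so x = (-6 ± 2)/2: x = -2 or x = -4.
Collecting all roots found:

x = -4, x = -2, x = 0


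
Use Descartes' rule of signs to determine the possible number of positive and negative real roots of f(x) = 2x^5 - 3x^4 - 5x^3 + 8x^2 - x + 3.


Descartes' rule of signs:

For positive roots, count sign changes in f(x) = 2x^5 - 3x^4 - 5x^3 + 8x^2 - x + 3:
Signs of coefficients: +, -, -, +, -, +
Number of sign changes: 4
Possible positive real roots: 4, 2, 0

For negative roots, examine f(-x) = -2x^5 - 3x^4 + 5x^3 + 8x^2 + x + 3:
Signs of coefficients: -, -, +, +, +, +
Number of sign changes: 1
Possible negative real roots: 1

Positive roots: 4 or 2 or 0; Negative roots: 1


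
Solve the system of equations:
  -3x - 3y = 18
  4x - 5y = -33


Using Cramer's rule:
Determinant D = (-3)(-5) - (4)(-3) = 15 + 12 = 27
Dx = (18)(-5) - (-33)(-3) = -90 - 99 = -189
Dy = (-3)(-33) - (4)(18) = 99 - 72 = 27
x = Dx/D = -189/27 = -7
y = Dy/D = 27/27 = 1

x = -7, y = 1


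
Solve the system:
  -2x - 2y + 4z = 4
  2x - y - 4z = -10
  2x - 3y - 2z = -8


Using Cramer's rule. Expand each determinant along the first row.
D  = (-2)*[(-1)*(-2) - (-4)*(-3)] - (-2)*[2*(-2) - (-4)*2] + 4*[2*(-3) - (-1)*2]
  = (-2)*(-10) - (-2)*(4) + 4*(-4) = 12
Dx = 4*[(-1)*(-2) - (-4)*(-3)] - (-2)*[(-10)*(-2) - (-4)*(-8)] + 4*[(-10)*(-3) - (-1)*(-8)]
  = 4*(-10) - (-2)*(-12) + 4*(22) = 24
Dy = (-2)*[(-10)*(-2) - (-4)*(-8)] - 4*[2*(-2) - (-4)*2] + 4*[2*(-8) - (-10)*2]
  = (-2)*(-12) - 4*(4) + 4*(4) = 24
Dz = (-2)*[(-1)*(-8) - (-10)*(-3)] - (-2)*[2*(-8) - (-10)*2] + 4*[2*(-3) - (-1)*2]
  = (-2)*(-22) - (-2)*(4) + 4*(-4) = 36
x = Dx/D = 24/12 = 2, y = Dy/D = 24/12 = 2, z = Dz/D = 36/12 = 3
Check eq1: (-2)(2) + (-2)(2) + (4)(3) = 4 = 4 ✓
Check eq2: (2)(2) + (-1)(2) + (-4)(3) = -10 = -10 ✓
Check eq3: (2)(2) + (-3)(2) + (-2)(3) = -8 = -8 ✓

x = 2, y = 2, z = 3


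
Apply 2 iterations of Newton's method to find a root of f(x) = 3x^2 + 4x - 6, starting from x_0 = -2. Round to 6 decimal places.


Newton's method: x_(n+1) = x_n - f(x_n)/f'(x_n)
f(x) = 3x^2 + 4x - 6
f'(x) = 6x + 4

Iteration 1:
  f(-2.000000) = -2.000000
  f'(-2.000000) = -8.000000
  x_1 = -2.000000 - (-2.000000)/(-8.000000) = -2.250000

Iteration 2:
  f(-2.250000) = 0.187500
  f'(-2.250000) = -9.500000
  x_2 = -2.250000 - (0.187500)/(-9.500000) = -2.230263

x_2 = -2.230263


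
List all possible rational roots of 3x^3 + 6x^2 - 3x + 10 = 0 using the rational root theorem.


Rational root theorem: possible roots are ±p/q where:
  p divides the constant term (10): p ∈ {1, 2, 5, 10}
  q divides the leading coefficient (3): q ∈ {1, 3}

All possible rational roots: -10, -5, -10/3, -2, -5/3, -1, -2/3, -1/3, 1/3, 2/3, 1, 5/3, 2, 10/3, 5, 10

-10, -5, -10/3, -2, -5/3, -1, -2/3, -1/3, 1/3, 2/3, 1, 5/3, 2, 10/3, 5, 10


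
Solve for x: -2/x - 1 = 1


Subtract -1 from both sides: -2/x = 2
Multiply both sides by x: -2 = 2 * x
Divide by 2: x = -1

x = -1


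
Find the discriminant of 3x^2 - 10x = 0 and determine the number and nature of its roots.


For ax^2 + bx + c = 0, discriminant D = b^2 - 4ac
Here a = 3, b = -10, c = 0
D = (-10)^2 - 4(3)(0) = 100 - 0 = 100

D = 100 > 0 and is a perfect square (sqrt = 10)
The equation has 2 distinct real rational roots.

Discriminant = 100, 2 distinct real rational roots


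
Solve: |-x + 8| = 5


An absolute value equation |expr| = 5 gives two cases:
Case 1: -x + 8 = 5
  -x = -3, so x = 3
Case 2: -x + 8 = -5
  -x = -13, so x = 13

x = 3, x = 13


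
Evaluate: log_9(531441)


We need the exponent such that 9^? = 531441
9^6 = 531441
Therefore log_9(531441) = 6

6


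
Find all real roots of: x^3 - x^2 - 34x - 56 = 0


Let p(x) = x^3 - x^2 - 34x - 56. By the rational root theorem (leading coefficient 1), any rational root is an integer divisor of 56: try ±1, ±2, ... in turn.
Test x = 1: value = -90 ≠ 0.
Test x = -1: value = -24 ≠ 0.
Test x = 2: value = -120 ≠ 0.
Test x = -2: value = 0 ✓, so (x + 2) is a factor.
Synthetic division by (x + 2): bring down 1; 1(-2) - 1 = -3; (-3)(-2) - 34 = -28; (-28)(-2) - 56 = 0 → quotient x^2 - 3x - 28, remainder 0.
Solve the quadratic x^2 - 3x - 28 = 0: discriminant = (-3)^2 - 4(1)(-28) = 9 + 112 = 121.
sqrt(121) = 11, so x = (3 ± 11)/2: x = 7 or x = -4.

x = -4, x = -2, x = 7


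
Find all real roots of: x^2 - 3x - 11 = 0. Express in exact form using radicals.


Using the quadratic formula: x = (-b ± sqrt(b^2 - 4ac)) / (2a)
Here a = 1, b = -3, c = -11
Discriminant = b^2 - 4ac = (-3)^2 - 4(1)(-11) = 9 + 44 = 53
Since discriminant = 53 > 0, there are two real roots.
x = (3 ± sqrt(53)) / 2
Numerically: x ≈ 5.1401 or x ≈ -2.1401

x = (3 + sqrt(53)) / 2 or x = (3 - sqrt(53)) / 2


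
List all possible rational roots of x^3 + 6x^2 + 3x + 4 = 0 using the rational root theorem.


Rational root theorem: possible roots are ±p/q where:
  p divides the constant term (4): p ∈ {1, 2, 4}
  q divides the leading coefficient (1): q ∈ {1}

All possible rational roots: -4, -2, -1, 1, 2, 4

-4, -2, -1, 1, 2, 4


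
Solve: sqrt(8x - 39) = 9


Square both sides: 8x - 39 = 9^2 = 81
8x = 81 + 39 = 120
x = 15
Check: sqrt(8*15 - 39) = sqrt(81) = 9 ✓

x = 15


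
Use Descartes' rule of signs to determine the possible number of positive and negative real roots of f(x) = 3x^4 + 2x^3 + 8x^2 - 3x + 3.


Descartes' rule of signs:

For positive roots, count sign changes in f(x) = 3x^4 + 2x^3 + 8x^2 - 3x + 3:
Signs of coefficients: +, +, +, -, +
Number of sign changes: 2
Possible positive real roots: 2, 0

For negative roots, examine f(-x) = 3x^4 - 2x^3 + 8x^2 + 3x + 3:
Signs of coefficients: +, -, +, +, +
Number of sign changes: 2
Possible negative real roots: 2, 0

Positive roots: 2 or 0; Negative roots: 2 or 0


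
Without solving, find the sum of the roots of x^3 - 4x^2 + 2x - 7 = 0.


By Vieta's formulas for x^3 + bx^2 + cx + d = 0:
  r1 + r2 + r3 = -b/a = 4
  r1*r2 + r1*r3 + r2*r3 = c/a = 2
  r1*r2*r3 = -d/a = 7


Sum = 4


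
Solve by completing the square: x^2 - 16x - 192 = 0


Start: x^2 - 16x - 192 = 0
Move constant: x^2 - 16x = 192
Half of -16 is -8, squared is 64
Add 64 to both sides: x^2 - 16x + 64 = 256
(x - 8)^2 = 256
x - 8 = ±16
x = 8 + 16 = 24 or x = 8 - 16 = -8

x = -8, x = 24


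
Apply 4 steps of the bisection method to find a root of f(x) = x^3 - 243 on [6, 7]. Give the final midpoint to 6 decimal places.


f(x) = x^3 - 243
f(6) = -27 < 0
f(7) = 100 > 0

Step 1: midpoint = (6.000000 + 7.000000)/2 = 6.500000
  f(6.500000) = 31.625000
  f(mid) > 0, so root is in [6.000000, 6.500000]

Step 2: midpoint = (6.000000 + 6.500000)/2 = 6.250000
  f(6.250000) = 1.140625
  f(mid) > 0, so root is in [6.000000, 6.250000]

Step 3: midpoint = (6.000000 + 6.250000)/2 = 6.125000
  f(6.125000) = -13.216797
  f(mid) < 0, so root is in [6.125000, 6.250000]

Step 4: midpoint = (6.125000 + 6.250000)/2 = 6.187500
  f(6.187500) = -6.110596
  f(mid) < 0, so root is in [6.187500, 6.250000]

midpoint = 6.187500


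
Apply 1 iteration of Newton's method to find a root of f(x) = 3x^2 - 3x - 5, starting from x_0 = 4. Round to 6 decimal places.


Newton's method: x_(n+1) = x_n - f(x_n)/f'(x_n)
f(x) = 3x^2 - 3x - 5
f'(x) = 6x - 3

Iteration 1:
  f(4.000000) = 31.000000
  f'(4.000000) = 21.000000
  x_1 = 4.000000 - (31.000000)/(21.000000) = 2.523810

x_1 = 2.523810
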